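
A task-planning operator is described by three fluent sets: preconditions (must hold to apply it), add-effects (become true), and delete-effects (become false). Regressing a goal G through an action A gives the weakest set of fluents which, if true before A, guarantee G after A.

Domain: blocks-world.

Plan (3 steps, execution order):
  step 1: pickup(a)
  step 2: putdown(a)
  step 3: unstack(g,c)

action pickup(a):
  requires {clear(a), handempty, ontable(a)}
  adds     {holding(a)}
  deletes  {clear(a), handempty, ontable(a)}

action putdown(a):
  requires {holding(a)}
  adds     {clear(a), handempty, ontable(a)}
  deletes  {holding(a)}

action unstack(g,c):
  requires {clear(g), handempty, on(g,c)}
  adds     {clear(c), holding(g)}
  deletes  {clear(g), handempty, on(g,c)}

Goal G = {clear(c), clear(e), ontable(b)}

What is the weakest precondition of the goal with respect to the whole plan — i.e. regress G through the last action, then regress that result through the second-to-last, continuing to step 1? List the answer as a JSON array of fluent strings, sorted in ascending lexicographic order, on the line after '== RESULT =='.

Regress step by step:
  through step 3 (unstack(g,c)): drop {clear(c)}, keep {clear(e), ontable(b)}, require {clear(g), handempty, on(g,c)}
    → {clear(e), clear(g), handempty, on(g,c), ontable(b)}
  through step 2 (putdown(a)): drop {handempty}, keep {clear(e), clear(g), on(g,c), ontable(b)}, require {holding(a)}
    → {clear(e), clear(g), holding(a), on(g,c), ontable(b)}
  through step 1 (pickup(a)): drop {holding(a)}, keep {clear(e), clear(g), on(g,c), ontable(b)}, require {clear(a), handempty, ontable(a)}
    → {clear(a), clear(e), clear(g), handempty, on(g,c), ontable(a), ontable(b)}

== RESULT ==
["clear(a)", "clear(e)", "clear(g)", "handempty", "on(g,c)", "ontable(a)", "ontable(b)"]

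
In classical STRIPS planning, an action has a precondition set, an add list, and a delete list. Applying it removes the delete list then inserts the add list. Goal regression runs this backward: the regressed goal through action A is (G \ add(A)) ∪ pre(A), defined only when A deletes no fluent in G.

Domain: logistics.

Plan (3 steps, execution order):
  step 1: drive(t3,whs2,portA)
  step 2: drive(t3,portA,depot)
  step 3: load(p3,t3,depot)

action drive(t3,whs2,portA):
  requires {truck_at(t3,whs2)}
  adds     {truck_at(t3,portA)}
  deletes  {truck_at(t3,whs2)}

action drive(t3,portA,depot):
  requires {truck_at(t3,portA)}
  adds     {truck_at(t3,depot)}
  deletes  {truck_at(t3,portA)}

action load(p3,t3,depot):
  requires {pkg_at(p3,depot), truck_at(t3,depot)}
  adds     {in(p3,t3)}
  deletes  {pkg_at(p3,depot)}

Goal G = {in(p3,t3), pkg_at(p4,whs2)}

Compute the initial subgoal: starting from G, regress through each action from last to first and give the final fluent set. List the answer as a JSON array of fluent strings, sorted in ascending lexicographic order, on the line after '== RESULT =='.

Work backward from the goal:
  through step 3 (load(p3,t3,depot)): drop {in(p3,t3)}, keep {pkg_at(p4,whs2)}, require {pkg_at(p3,depot), truck_at(t3,depot)}
    → {pkg_at(p3,depot), pkg_at(p4,whs2), truck_at(t3,depot)}
  through step 2 (drive(t3,portA,depot)): drop {truck_at(t3,depot)}, keep {pkg_at(p3,depot), pkg_at(p4,whs2)}, require {truck_at(t3,portA)}
    → {pkg_at(p3,depot), pkg_at(p4,whs2), truck_at(t3,portA)}
  through step 1 (drive(t3,whs2,portA)): drop {truck_at(t3,portA)}, keep {pkg_at(p3,depot), pkg_at(p4,whs2)}, require {truck_at(t3,whs2)}
    → {pkg_at(p3,depot), pkg_at(p4,whs2), truck_at(t3,whs2)}

== RESULT ==
["pkg_at(p3,depot)", "pkg_at(p4,whs2)", "truck_at(t3,whs2)"]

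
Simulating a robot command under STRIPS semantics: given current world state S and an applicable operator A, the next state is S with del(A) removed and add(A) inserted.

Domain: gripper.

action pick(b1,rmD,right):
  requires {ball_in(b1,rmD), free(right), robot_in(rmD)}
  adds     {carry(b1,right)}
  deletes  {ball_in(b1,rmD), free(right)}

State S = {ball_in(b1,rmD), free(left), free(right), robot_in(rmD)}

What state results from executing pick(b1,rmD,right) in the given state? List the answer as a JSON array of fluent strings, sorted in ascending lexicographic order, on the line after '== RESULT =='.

Compute (S \ del) ∪ add:
  pre ⊆ S: {ball_in(b1,rmD), free(right), robot_in(rmD)} ⊆ S  — applicable
  S \ del = {free(left), robot_in(rmD)}
  ∪ add   = {carry(b1,right), free(left), robot_in(rmD)}

== RESULT ==
["carry(b1,right)", "free(left)", "robot_in(rmD)"]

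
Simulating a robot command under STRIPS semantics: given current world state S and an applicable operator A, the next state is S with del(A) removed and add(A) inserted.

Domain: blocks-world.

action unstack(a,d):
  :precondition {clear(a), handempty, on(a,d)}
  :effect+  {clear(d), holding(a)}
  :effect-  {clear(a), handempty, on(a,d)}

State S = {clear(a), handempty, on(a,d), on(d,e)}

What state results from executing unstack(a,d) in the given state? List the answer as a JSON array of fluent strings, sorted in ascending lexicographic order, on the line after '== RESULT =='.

Compute (S \ del) ∪ add:
  pre ⊆ S: {clear(a), handempty, on(a,d)} ⊆ S  — applicable
  S \ del = {on(d,e)}
  ∪ add   = {clear(d), holding(a), on(d,e)}

== RESULT ==
["clear(d)", "holding(a)", "on(d,e)"]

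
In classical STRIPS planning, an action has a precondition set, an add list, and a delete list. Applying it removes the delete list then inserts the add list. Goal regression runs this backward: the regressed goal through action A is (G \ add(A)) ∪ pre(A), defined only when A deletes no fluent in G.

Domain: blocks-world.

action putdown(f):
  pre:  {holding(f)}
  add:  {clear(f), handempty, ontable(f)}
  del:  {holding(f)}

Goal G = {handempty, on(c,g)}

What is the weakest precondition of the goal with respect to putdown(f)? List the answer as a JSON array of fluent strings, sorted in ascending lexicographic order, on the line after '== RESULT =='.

Compute (G \ add) ∪ pre:
  G ∩ del = {}  (empty — regression defined)
  G \ add = {handempty, on(c,g)} \ {clear(f), handempty, ontable(f)} = {on(c,g)}
  ∪ pre   = {on(c,g)} ∪ {holding(f)}
          = {holding(f), on(c,g)}

== RESULT ==
["holding(f)", "on(c,g)"]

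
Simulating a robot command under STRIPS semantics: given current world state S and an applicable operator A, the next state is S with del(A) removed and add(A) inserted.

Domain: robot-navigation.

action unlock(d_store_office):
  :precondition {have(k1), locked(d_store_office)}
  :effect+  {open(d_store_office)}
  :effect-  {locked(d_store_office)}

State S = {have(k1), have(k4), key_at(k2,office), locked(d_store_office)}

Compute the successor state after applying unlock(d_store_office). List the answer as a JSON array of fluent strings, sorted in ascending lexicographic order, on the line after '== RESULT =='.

Compute (S \ del) ∪ add:
  pre ⊆ S: {have(k1), locked(d_store_office)} ⊆ S  — applicable
  S \ del = {have(k1), have(k4), key_at(k2,office)}
  ∪ add   = {have(k1), have(k4), key_at(k2,office), open(d_store_office)}

== RESULT ==
["have(k1)", "have(k4)", "key_at(k2,office)", "open(d_store_office)"]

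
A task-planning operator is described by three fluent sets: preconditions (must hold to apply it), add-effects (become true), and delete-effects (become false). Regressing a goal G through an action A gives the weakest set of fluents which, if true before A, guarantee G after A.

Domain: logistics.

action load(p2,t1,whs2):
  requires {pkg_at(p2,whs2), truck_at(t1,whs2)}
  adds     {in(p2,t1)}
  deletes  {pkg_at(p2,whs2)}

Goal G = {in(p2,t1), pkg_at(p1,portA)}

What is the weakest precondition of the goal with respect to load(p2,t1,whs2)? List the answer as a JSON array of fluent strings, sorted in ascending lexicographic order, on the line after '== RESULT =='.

Compute (G \ add) ∪ pre:
  G ∩ del = {}  (empty — regression defined)
  G \ add = {in(p2,t1), pkg_at(p1,portA)} \ {in(p2,t1)} = {pkg_at(p1,portA)}
  ∪ pre   = {pkg_at(p1,portA)} ∪ {pkg_at(p2,whs2), truck_at(t1,whs2)}
          = {pkg_at(p1,portA), pkg_at(p2,whs2), truck_at(t1,whs2)}

== RESULT ==
["pkg_at(p1,portA)", "pkg_at(p2,whs2)", "truck_at(t1,whs2)"]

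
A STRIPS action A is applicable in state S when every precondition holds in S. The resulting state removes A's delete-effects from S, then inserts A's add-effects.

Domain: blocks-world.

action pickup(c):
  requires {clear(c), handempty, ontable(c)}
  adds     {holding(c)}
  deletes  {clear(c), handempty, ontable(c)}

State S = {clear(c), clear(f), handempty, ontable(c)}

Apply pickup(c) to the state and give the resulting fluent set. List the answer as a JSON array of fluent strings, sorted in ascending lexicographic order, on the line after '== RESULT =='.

Compute (S \ del) ∪ add:
  pre ⊆ S: {clear(c), handempty, ontable(c)} ⊆ S  — applicable
  S \ del = {clear(f)}
  ∪ add   = {clear(f), holding(c)}

== RESULT ==
["clear(f)", "holding(c)"]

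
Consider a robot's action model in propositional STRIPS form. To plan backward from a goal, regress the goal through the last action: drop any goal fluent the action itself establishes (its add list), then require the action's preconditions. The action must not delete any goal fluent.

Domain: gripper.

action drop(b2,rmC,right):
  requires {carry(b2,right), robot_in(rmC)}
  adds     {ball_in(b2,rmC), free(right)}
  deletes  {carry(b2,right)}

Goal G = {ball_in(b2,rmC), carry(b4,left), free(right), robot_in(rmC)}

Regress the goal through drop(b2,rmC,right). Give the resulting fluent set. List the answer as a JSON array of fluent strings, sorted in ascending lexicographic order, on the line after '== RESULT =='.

Regress:
  G ∩ del = {}  (empty — regression defined)
  G \ add = {ball_in(b2,rmC), carry(b4,left), free(right), robot_in(rmC)} \ {ball_in(b2,rmC), free(right)} = {carry(b4,left), robot_in(rmC)}
  ∪ pre   = {carry(b4,left), robot_in(rmC)} ∪ {carry(b2,right), robot_in(rmC)}
          = {carry(b2,right), carry(b4,left), robot_in(rmC)}

== RESULT ==
["carry(b2,right)", "carry(b4,left)", "robot_in(rmC)"]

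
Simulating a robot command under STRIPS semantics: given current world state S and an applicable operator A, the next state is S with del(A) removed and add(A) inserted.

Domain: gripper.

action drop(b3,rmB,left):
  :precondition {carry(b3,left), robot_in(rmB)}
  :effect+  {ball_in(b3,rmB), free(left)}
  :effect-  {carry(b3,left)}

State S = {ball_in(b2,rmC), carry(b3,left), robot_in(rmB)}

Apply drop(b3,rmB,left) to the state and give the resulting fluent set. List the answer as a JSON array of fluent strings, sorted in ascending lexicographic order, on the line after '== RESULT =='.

Compute (S \ del) ∪ add:
  pre ⊆ S: {carry(b3,left), robot_in(rmB)} ⊆ S  — applicable
  S \ del = {ball_in(b2,rmC), robot_in(rmB)}
  ∪ add   = {ball_in(b2,rmC), ball_in(b3,rmB), free(left), robot_in(rmB)}

== RESULT ==
["ball_in(b2,rmC)", "ball_in(b3,rmB)", "free(left)", "robot_in(rmB)"]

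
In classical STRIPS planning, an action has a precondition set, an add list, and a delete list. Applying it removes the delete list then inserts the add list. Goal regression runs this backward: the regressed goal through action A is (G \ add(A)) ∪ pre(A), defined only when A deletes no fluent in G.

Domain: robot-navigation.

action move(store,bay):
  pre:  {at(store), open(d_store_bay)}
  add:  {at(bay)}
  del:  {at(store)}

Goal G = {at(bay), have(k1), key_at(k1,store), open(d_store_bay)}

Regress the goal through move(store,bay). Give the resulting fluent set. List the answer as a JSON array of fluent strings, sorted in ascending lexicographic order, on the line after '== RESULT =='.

Regress:
  G ∩ del = {}  (empty — regression defined)
  G \ add = {at(bay), have(k1), key_at(k1,store), open(d_store_bay)} \ {at(bay)} = {have(k1), key_at(k1,store), open(d_store_bay)}
  ∪ pre   = {have(k1), key_at(k1,store), open(d_store_bay)} ∪ {at(store), open(d_store_bay)}
          = {at(store), have(k1), key_at(k1,store), open(d_store_bay)}

== RESULT ==
["at(store)", "have(k1)", "key_at(k1,store)", "open(d_store_bay)"]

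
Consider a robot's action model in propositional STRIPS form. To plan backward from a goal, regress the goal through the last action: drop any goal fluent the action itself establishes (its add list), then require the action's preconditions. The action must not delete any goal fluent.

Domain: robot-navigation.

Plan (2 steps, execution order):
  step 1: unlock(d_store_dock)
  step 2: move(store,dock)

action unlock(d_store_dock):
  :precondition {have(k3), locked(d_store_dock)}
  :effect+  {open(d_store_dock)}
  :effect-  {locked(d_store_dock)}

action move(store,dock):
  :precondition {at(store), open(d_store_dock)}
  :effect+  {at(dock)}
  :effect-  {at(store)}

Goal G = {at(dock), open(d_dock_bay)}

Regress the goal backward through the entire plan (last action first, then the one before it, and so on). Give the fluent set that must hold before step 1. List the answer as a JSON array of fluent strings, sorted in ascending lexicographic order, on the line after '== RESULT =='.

Work backward from the goal:
  through step 2 (move(store,dock)): drop {at(dock)}, keep {open(d_dock_bay)}, require {at(store), open(d_store_dock)}
    → {at(store), open(d_dock_bay), open(d_store_dock)}
  through step 1 (unlock(d_store_dock)): drop {open(d_store_dock)}, keep {at(store), open(d_dock_bay)}, require {have(k3), locked(d_store_dock)}
    → {at(store), have(k3), locked(d_store_dock), open(d_dock_bay)}

== RESULT ==
["at(store)", "have(k3)", "locked(d_store_dock)", "open(d_dock_bay)"]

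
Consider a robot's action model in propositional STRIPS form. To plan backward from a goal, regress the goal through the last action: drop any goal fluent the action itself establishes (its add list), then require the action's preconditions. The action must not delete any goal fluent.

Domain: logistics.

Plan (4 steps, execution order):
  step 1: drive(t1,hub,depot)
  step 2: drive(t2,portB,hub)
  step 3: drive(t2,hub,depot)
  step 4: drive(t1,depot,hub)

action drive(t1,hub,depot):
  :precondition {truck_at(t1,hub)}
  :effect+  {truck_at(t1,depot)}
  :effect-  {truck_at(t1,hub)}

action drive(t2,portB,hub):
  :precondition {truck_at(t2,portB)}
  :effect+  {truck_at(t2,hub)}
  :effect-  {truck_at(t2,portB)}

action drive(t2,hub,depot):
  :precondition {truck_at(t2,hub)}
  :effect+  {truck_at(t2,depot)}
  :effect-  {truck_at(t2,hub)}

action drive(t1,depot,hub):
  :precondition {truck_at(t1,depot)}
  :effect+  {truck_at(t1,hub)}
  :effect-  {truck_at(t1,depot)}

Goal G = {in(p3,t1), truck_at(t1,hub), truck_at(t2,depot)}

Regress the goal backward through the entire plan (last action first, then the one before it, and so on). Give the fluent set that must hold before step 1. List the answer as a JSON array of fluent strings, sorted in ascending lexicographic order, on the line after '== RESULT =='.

Regress step by step:
  through step 4 (drive(t1,depot,hub)): drop {truck_at(t1,hub)}, keep {in(p3,t1), truck_at(t2,depot)}, require {truck_at(t1,depot)}
    → {in(p3,t1), truck_at(t1,depot), truck_at(t2,depot)}
  through step 3 (drive(t2,hub,depot)): drop {truck_at(t2,depot)}, keep {in(p3,t1), truck_at(t1,depot)}, require {truck_at(t2,hub)}
    → {in(p3,t1), truck_at(t1,depot), truck_at(t2,hub)}
  through step 2 (drive(t2,portB,hub)): drop {truck_at(t2,hub)}, keep {in(p3,t1), truck_at(t1,depot)}, require {truck_at(t2,portB)}
    → {in(p3,t1), truck_at(t1,depot), truck_at(t2,portB)}
  through step 1 (drive(t1,hub,depot)): drop {truck_at(t1,depot)}, keep {in(p3,t1), truck_at(t2,portB)}, require {truck_at(t1,hub)}
    → {in(p3,t1), truck_at(t1,hub), truck_at(t2,portB)}

== RESULT ==
["in(p3,t1)", "truck_at(t1,hub)", "truck_at(t2,portB)"]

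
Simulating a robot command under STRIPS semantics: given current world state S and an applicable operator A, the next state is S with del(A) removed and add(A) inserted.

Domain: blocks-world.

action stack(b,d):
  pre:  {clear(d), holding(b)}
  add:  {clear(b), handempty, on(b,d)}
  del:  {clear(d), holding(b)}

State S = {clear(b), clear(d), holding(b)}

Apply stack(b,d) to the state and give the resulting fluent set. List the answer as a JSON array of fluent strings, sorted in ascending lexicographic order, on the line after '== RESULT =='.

Compute (S \ del) ∪ add:
  pre ⊆ S: {clear(d), holding(b)} ⊆ S  — applicable
  S \ del = {clear(b)}
  ∪ add   = {clear(b), handempty, on(b,d)}

== RESULT ==
["clear(b)", "handempty", "on(b,d)"]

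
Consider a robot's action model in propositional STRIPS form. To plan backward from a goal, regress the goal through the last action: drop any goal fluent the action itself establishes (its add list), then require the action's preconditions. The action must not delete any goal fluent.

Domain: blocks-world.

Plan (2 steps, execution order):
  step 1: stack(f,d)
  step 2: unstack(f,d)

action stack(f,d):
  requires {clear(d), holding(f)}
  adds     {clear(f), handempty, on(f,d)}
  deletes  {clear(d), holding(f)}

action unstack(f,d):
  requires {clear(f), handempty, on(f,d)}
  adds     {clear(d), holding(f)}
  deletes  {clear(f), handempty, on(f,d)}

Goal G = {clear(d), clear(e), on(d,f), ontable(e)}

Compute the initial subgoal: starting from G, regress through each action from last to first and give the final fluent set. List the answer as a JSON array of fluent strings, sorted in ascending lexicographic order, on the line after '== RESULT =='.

Work backward from the goal:
  through step 2 (unstack(f,d)): drop {clear(d)}, keep {clear(e), on(d,f), ontable(e)}, require {clear(f), handempty, on(f,d)}
    → {clear(e), clear(f), handempty, on(d,f), on(f,d), ontable(e)}
  through step 1 (stack(f,d)): drop {clear(f), handempty, on(f,d)}, keep {clear(e), on(d,f), ontable(e)}, require {clear(d), holding(f)}
    → {clear(d), clear(e), holding(f), on(d,f), ontable(e)}

== RESULT ==
["clear(d)", "clear(e)", "holding(f)", "on(d,f)", "ontable(e)"]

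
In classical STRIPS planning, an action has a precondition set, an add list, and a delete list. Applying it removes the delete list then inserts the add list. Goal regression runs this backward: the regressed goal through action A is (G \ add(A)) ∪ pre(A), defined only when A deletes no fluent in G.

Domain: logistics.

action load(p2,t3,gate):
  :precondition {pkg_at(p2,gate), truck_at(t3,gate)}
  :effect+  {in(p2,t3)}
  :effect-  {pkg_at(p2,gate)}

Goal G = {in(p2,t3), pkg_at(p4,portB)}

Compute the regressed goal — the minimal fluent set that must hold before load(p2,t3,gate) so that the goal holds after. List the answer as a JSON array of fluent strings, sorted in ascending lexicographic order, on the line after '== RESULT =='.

Regress:
  G ∩ del = {}  (empty — regression defined)
  G \ add = {in(p2,t3), pkg_at(p4,portB)} \ {in(p2,t3)} = {pkg_at(p4,portB)}
  ∪ pre   = {pkg_at(p4,portB)} ∪ {pkg_at(p2,gate), truck_at(t3,gate)}
          = {pkg_at(p2,gate), pkg_at(p4,portB), truck_at(t3,gate)}

== RESULT ==
["pkg_at(p2,gate)", "pkg_at(p4,portB)", "truck_at(t3,gate)"]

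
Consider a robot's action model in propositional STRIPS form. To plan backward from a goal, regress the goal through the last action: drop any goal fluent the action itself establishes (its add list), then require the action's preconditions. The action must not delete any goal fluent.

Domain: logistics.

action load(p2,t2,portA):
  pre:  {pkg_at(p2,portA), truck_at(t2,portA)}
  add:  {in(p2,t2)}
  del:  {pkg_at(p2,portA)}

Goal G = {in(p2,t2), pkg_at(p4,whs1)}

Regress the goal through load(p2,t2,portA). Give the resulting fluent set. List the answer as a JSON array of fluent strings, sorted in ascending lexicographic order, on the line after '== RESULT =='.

Regress:
  G ∩ del = {}  (empty — regression defined)
  G \ add = {in(p2,t2), pkg_at(p4,whs1)} \ {in(p2,t2)} = {pkg_at(p4,whs1)}
  ∪ pre   = {pkg_at(p4,whs1)} ∪ {pkg_at(p2,portA), truck_at(t2,portA)}
          = {pkg_at(p2,portA), pkg_at(p4,whs1), truck_at(t2,portA)}

== RESULT ==
["pkg_at(p2,portA)", "pkg_at(p4,whs1)", "truck_at(t2,portA)"]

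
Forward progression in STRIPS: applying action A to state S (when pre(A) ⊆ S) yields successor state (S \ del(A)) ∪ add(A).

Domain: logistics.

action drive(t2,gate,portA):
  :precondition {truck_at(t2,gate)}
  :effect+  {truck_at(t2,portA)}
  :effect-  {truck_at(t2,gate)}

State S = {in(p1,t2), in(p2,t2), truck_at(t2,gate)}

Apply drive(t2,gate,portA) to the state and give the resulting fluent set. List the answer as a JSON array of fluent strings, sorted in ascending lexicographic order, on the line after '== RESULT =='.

Compute (S \ del) ∪ add:
  pre ⊆ S: {truck_at(t2,gate)} ⊆ S  — applicable
  S \ del = {in(p1,t2), in(p2,t2)}
  ∪ add   = {in(p1,t2), in(p2,t2), truck_at(t2,portA)}

== RESULT ==
["in(p1,t2)", "in(p2,t2)", "truck_at(t2,portA)"]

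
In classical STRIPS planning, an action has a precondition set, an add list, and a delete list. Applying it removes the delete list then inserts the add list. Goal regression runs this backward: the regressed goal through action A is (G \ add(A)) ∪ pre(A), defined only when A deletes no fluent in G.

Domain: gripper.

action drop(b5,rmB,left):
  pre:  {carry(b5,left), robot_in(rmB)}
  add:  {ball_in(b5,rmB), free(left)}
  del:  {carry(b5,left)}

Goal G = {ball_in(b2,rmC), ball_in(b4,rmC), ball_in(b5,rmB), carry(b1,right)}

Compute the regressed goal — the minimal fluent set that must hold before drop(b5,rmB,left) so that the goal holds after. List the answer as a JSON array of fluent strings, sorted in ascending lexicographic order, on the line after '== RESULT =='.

Regress:
  G ∩ del = {}  (empty — regression defined)
  G \ add = {ball_in(b2,rmC), ball_in(b4,rmC), ball_in(b5,rmB), carry(b1,right)} \ {ball_in(b5,rmB), free(left)} = {ball_in(b2,rmC), ball_in(b4,rmC), carry(b1,right)}
  ∪ pre   = {ball_in(b2,rmC), ball_in(b4,rmC), carry(b1,right)} ∪ {carry(b5,left), robot_in(rmB)}
          = {ball_in(b2,rmC), ball_in(b4,rmC), carry(b1,right), carry(b5,left), robot_in(rmB)}

== RESULT ==
["ball_in(b2,rmC)", "ball_in(b4,rmC)", "carry(b1,right)", "carry(b5,left)", "robot_in(rmB)"]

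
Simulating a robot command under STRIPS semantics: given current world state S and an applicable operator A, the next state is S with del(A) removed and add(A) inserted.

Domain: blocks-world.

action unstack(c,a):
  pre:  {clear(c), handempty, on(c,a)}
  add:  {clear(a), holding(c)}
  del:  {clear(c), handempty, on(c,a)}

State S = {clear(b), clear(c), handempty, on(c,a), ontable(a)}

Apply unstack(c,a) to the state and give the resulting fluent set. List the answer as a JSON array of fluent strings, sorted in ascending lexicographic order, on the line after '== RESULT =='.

Progress:
  pre ⊆ S: {clear(c), handempty, on(c,a)} ⊆ S  — applicable
  S \ del = {clear(b), ontable(a)}
  ∪ add   = {clear(a), clear(b), holding(c), ontable(a)}

== RESULT ==
["clear(a)", "clear(b)", "holding(c)", "ontable(a)"]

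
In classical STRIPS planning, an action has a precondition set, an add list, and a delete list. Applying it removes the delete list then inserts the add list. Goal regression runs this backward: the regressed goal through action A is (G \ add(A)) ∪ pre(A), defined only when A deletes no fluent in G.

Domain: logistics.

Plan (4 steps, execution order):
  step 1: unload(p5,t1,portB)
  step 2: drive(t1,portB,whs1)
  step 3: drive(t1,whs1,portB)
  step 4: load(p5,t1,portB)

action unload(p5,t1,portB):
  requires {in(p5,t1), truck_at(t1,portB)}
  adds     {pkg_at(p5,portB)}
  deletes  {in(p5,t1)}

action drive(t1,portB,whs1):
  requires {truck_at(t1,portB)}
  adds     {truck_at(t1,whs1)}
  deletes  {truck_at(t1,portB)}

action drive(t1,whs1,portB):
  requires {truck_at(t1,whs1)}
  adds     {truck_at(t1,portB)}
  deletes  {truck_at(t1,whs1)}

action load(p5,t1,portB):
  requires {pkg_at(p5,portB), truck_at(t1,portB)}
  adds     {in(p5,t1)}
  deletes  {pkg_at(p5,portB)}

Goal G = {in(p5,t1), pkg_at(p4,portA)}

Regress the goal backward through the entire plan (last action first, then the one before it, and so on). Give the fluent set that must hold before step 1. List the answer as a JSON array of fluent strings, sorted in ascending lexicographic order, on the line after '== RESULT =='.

Regress step by step:
  through step 4 (load(p5,t1,portB)): drop {in(p5,t1)}, keep {pkg_at(p4,portA)}, require {pkg_at(p5,portB), truck_at(t1,portB)}
    → {pkg_at(p4,portA), pkg_at(p5,portB), truck_at(t1,portB)}
  through step 3 (drive(t1,whs1,portB)): drop {truck_at(t1,portB)}, keep {pkg_at(p4,portA), pkg_at(p5,portB)}, require {truck_at(t1,whs1)}
    → {pkg_at(p4,portA), pkg_at(p5,portB), truck_at(t1,whs1)}
  through step 2 (drive(t1,portB,whs1)): drop {truck_at(t1,whs1)}, keep {pkg_at(p4,portA), pkg_at(p5,portB)}, require {truck_at(t1,portB)}
    → {pkg_at(p4,portA), pkg_at(p5,portB), truck_at(t1,portB)}
  through step 1 (unload(p5,t1,portB)): drop {pkg_at(p5,portB)}, keep {pkg_at(p4,portA), truck_at(t1,portB)}, require {in(p5,t1), truck_at(t1,portB)}
    → {in(p5,t1), pkg_at(p4,portA), truck_at(t1,portB)}

== RESULT ==
["in(p5,t1)", "pkg_at(p4,portA)", "truck_at(t1,portB)"]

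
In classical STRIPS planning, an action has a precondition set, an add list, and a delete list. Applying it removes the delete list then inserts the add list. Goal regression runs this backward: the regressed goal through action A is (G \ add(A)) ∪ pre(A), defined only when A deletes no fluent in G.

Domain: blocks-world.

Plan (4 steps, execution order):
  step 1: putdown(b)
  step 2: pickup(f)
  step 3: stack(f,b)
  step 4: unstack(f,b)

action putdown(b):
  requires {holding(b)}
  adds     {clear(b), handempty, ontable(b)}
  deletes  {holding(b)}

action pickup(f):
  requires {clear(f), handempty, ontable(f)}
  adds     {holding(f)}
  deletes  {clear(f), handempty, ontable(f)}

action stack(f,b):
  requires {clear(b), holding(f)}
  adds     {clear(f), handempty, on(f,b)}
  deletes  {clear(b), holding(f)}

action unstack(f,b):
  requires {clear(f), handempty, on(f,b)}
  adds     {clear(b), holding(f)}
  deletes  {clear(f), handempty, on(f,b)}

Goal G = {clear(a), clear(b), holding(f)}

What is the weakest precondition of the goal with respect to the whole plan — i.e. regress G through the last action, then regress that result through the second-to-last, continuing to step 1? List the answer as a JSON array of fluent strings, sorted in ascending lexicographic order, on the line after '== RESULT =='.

Work backward from the goal:
  through step 4 (unstack(f,b)): drop {clear(b), holding(f)}, keep {clear(a)}, require {clear(f), handempty, on(f,b)}
    → {clear(a), clear(f), handempty, on(f,b)}
  through step 3 (stack(f,b)): drop {clear(f), handempty, on(f,b)}, keep {clear(a)}, require {clear(b), holding(f)}
    → {clear(a), clear(b), holding(f)}
  through step 2 (pickup(f)): drop {holding(f)}, keep {clear(a), clear(b)}, require {clear(f), handempty, ontable(f)}
    → {clear(a), clear(b), clear(f), handempty, ontable(f)}
  through step 1 (putdown(b)): drop {clear(b), handempty}, keep {clear(a), clear(f), ontable(f)}, require {holding(b)}
    → {clear(a), clear(f), holding(b), ontable(f)}

== RESULT ==
["clear(a)", "clear(f)", "holding(b)", "ontable(f)"]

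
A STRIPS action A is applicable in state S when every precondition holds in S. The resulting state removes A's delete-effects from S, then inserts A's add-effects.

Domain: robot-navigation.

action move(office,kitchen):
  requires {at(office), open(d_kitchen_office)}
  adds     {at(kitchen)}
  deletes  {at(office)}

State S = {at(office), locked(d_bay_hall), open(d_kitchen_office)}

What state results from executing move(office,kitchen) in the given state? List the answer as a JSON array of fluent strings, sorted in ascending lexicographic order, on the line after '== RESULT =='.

Compute (S \ del) ∪ add:
  pre ⊆ S: {at(office), open(d_kitchen_office)} ⊆ S  — applicable
  S \ del = {locked(d_bay_hall), open(d_kitchen_office)}
  ∪ add   = {at(kitchen), locked(d_bay_hall), open(d_kitchen_office)}

== RESULT ==
["at(kitchen)", "locked(d_bay_hall)", "open(d_kitchen_office)"]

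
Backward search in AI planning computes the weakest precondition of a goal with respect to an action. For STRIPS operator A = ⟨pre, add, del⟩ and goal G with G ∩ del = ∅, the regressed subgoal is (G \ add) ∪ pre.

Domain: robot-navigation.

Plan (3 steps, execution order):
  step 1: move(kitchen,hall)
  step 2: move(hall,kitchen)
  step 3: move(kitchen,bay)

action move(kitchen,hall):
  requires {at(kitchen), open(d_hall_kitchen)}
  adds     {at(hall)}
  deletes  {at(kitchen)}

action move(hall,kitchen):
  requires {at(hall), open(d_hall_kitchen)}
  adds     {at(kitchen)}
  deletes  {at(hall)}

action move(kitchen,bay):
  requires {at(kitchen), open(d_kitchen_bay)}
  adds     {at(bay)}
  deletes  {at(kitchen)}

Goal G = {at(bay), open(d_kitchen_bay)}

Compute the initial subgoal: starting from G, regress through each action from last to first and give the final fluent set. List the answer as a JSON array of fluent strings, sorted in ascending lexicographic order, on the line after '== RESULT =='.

Regress step by step:
  through step 3 (move(kitchen,bay)): drop {at(bay)}, keep {open(d_kitchen_bay)}, require {at(kitchen), open(d_kitchen_bay)}
    → {at(kitchen), open(d_kitchen_bay)}
  through step 2 (move(hall,kitchen)): drop {at(kitchen)}, keep {open(d_kitchen_bay)}, require {at(hall), open(d_hall_kitchen)}
    → {at(hall), open(d_hall_kitchen), open(d_kitchen_bay)}
  through step 1 (move(kitchen,hall)): drop {at(hall)}, keep {open(d_hall_kitchen), open(d_kitchen_bay)}, require {at(kitchen), open(d_hall_kitchen)}
    → {at(kitchen), open(d_hall_kitchen), open(d_kitchen_bay)}

== RESULT ==
["at(kitchen)", "open(d_hall_kitchen)", "open(d_kitchen_bay)"]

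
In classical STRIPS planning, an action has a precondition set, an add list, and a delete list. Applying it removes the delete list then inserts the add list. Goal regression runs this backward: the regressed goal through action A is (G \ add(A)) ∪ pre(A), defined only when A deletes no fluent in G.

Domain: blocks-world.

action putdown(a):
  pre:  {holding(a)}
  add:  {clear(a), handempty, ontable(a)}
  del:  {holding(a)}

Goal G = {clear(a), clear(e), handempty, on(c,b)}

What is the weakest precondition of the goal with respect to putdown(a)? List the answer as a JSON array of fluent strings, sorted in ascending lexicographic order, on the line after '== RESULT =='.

Compute (G \ add) ∪ pre:
  G ∩ del = {}  (empty — regression defined)
  G \ add = {clear(a), clear(e), handempty, on(c,b)} \ {clear(a), handempty, ontable(a)} = {clear(e), on(c,b)}
  ∪ pre   = {clear(e), on(c,b)} ∪ {holding(a)}
          = {clear(e), holding(a), on(c,b)}

== RESULT ==
["clear(e)", "holding(a)", "on(c,b)"]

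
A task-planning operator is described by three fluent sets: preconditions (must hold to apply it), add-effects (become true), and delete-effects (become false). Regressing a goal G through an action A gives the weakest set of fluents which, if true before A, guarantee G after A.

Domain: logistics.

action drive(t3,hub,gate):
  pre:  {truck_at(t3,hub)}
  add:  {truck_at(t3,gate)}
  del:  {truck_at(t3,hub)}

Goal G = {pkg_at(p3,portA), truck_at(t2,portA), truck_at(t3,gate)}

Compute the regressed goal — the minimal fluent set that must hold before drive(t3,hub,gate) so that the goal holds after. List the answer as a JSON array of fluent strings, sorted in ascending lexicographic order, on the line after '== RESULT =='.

Regress:
  G ∩ del = {}  (empty — regression defined)
  G \ add = {pkg_at(p3,portA), truck_at(t2,portA), truck_at(t3,gate)} \ {truck_at(t3,gate)} = {pkg_at(p3,portA), truck_at(t2,portA)}
  ∪ pre   = {pkg_at(p3,portA), truck_at(t2,portA)} ∪ {truck_at(t3,hub)}
          = {pkg_at(p3,portA), truck_at(t2,portA), truck_at(t3,hub)}

== RESULT ==
["pkg_at(p3,portA)", "truck_at(t2,portA)", "truck_at(t3,hub)"]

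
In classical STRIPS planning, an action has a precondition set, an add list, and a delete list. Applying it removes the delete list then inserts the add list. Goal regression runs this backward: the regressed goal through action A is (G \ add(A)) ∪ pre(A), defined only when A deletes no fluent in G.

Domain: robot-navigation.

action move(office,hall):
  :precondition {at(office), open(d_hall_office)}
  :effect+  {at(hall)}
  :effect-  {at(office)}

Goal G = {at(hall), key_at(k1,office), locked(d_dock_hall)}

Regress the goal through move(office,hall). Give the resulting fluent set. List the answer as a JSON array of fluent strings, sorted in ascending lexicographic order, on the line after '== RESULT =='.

Compute (G \ add) ∪ pre:
  G ∩ del = {}  (empty — regression defined)
  G \ add = {at(hall), key_at(k1,office), locked(d_dock_hall)} \ {at(hall)} = {key_at(k1,office), locked(d_dock_hall)}
  ∪ pre   = {key_at(k1,office), locked(d_dock_hall)} ∪ {at(office), open(d_hall_office)}
          = {at(office), key_at(k1,office), locked(d_dock_hall), open(d_hall_office)}

== RESULT ==
["at(office)", "key_at(k1,office)", "locked(d_dock_hall)", "open(d_hall_office)"]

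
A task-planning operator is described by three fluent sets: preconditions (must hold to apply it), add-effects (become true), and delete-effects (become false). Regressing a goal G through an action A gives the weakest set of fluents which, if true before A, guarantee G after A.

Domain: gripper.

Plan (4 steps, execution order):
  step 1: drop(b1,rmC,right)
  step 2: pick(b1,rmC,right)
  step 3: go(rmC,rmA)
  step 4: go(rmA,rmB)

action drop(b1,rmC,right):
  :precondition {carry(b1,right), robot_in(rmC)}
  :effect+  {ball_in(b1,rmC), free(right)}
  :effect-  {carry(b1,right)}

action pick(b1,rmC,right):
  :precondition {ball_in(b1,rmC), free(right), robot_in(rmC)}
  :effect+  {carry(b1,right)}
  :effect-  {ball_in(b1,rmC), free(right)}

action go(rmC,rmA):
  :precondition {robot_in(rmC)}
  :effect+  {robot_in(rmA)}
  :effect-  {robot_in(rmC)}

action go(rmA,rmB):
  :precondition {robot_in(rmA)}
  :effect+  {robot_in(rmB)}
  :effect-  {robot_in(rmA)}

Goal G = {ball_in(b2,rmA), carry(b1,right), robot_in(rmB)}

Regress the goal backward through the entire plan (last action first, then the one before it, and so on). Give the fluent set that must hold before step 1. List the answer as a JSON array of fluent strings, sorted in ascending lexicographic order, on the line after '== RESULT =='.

Work backward from the goal:
  through step 4 (go(rmA,rmB)): drop {robot_in(rmB)}, keep {ball_in(b2,rmA), carry(b1,right)}, require {robot_in(rmA)}
    → {ball_in(b2,rmA), carry(b1,right), robot_in(rmA)}
  through step 3 (go(rmC,rmA)): drop {robot_in(rmA)}, keep {ball_in(b2,rmA), carry(b1,right)}, require {robot_in(rmC)}
    → {ball_in(b2,rmA), carry(b1,right), robot_in(rmC)}
  through step 2 (pick(b1,rmC,right)): drop {carry(b1,right)}, keep {ball_in(b2,rmA), robot_in(rmC)}, require {ball_in(b1,rmC), free(right), robot_in(rmC)}
    → {ball_in(b1,rmC), ball_in(b2,rmA), free(right), robot_in(rmC)}
  through step 1 (drop(b1,rmC,right)): drop {ball_in(b1,rmC), free(right)}, keep {ball_in(b2,rmA), robot_in(rmC)}, require {carry(b1,right), robot_in(rmC)}
    → {ball_in(b2,rmA), carry(b1,right), robot_in(rmC)}

== RESULT ==
["ball_in(b2,rmA)", "carry(b1,right)", "robot_in(rmC)"]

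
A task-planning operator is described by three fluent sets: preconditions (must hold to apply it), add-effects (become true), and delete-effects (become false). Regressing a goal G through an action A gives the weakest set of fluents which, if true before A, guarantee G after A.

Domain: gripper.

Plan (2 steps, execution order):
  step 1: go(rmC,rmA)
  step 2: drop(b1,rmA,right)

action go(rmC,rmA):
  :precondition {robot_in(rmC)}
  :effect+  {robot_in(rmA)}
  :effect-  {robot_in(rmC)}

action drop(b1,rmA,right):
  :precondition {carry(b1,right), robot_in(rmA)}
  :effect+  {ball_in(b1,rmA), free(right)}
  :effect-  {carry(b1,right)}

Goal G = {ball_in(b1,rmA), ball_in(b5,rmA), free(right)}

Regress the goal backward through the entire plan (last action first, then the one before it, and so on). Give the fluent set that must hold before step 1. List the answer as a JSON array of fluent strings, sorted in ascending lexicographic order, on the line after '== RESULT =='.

Work backward from the goal:
  through step 2 (drop(b1,rmA,right)): drop {ball_in(b1,rmA), free(right)}, keep {ball_in(b5,rmA)}, require {carry(b1,right), robot_in(rmA)}
    → {ball_in(b5,rmA), carry(b1,right), robot_in(rmA)}
  through step 1 (go(rmC,rmA)): drop {robot_in(rmA)}, keep {ball_in(b5,rmA), carry(b1,right)}, require {robot_in(rmC)}
    → {ball_in(b5,rmA), carry(b1,right), robot_in(rmC)}

== RESULT ==
["ball_in(b5,rmA)", "carry(b1,right)", "robot_in(rmC)"]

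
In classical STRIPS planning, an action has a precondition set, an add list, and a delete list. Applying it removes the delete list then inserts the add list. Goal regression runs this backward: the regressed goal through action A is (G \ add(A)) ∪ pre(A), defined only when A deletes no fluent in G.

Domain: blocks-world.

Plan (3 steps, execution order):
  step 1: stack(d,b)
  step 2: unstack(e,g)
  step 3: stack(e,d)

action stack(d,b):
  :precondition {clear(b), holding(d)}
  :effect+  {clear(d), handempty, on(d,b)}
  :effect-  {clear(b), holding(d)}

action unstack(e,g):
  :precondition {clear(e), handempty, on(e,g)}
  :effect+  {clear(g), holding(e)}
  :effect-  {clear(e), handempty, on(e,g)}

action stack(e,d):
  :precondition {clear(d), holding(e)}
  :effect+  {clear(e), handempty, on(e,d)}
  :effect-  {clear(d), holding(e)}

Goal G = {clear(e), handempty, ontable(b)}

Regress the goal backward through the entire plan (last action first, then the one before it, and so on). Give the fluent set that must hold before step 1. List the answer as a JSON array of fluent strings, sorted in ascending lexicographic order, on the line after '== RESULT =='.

Regress step by step:
  through step 3 (stack(e,d)): drop {clear(e), handempty}, keep {ontable(b)}, require {clear(d), holding(e)}
    → {clear(d), holding(e), ontable(b)}
  through step 2 (unstack(e,g)): drop {holding(e)}, keep {clear(d), ontable(b)}, require {clear(e), handempty, on(e,g)}
    → {clear(d), clear(e), handempty, on(e,g), ontable(b)}
  through step 1 (stack(d,b)): drop {clear(d), handempty}, keep {clear(e), on(e,g), ontable(b)}, require {clear(b), holding(d)}
    → {clear(b), clear(e), holding(d), on(e,g), ontable(b)}

== RESULT ==
["clear(b)", "clear(e)", "holding(d)", "on(e,g)", "ontable(b)"]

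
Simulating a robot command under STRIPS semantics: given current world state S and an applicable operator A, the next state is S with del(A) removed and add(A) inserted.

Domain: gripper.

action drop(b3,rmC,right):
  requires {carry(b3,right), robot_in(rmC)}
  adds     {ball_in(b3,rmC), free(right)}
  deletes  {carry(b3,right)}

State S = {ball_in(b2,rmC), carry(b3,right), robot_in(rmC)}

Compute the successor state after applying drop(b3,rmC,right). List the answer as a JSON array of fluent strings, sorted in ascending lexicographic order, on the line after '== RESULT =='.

Progress:
  pre ⊆ S: {carry(b3,right), robot_in(rmC)} ⊆ S  — applicable
  S \ del = {ball_in(b2,rmC), robot_in(rmC)}
  ∪ add   = {ball_in(b2,rmC), ball_in(b3,rmC), free(right), robot_in(rmC)}

== RESULT ==
["ball_in(b2,rmC)", "ball_in(b3,rmC)", "free(right)", "robot_in(rmC)"]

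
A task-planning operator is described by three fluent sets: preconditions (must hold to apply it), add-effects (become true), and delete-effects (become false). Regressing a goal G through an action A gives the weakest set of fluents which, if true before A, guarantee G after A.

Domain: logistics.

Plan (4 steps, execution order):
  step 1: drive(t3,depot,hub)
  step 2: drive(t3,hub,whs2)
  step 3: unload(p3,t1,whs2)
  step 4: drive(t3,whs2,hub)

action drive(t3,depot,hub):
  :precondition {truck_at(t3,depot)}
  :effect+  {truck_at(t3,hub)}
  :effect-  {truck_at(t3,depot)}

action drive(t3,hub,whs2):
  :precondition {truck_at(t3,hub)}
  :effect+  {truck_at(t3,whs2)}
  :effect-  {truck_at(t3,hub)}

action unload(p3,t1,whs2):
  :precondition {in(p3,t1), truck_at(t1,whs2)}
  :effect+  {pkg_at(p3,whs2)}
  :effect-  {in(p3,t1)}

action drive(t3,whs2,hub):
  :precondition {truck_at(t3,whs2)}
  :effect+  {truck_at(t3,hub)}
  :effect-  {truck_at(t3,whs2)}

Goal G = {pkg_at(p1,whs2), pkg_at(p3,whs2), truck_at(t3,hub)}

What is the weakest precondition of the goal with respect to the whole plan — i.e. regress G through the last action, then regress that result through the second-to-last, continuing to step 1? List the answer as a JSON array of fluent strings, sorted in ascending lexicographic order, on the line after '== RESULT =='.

Work backward from the goal:
  through step 4 (drive(t3,whs2,hub)): drop {truck_at(t3,hub)}, keep {pkg_at(p1,whs2), pkg_at(p3,whs2)}, require {truck_at(t3,whs2)}
    → {pkg_at(p1,whs2), pkg_at(p3,whs2), truck_at(t3,whs2)}
  through step 3 (unload(p3,t1,whs2)): drop {pkg_at(p3,whs2)}, keep {pkg_at(p1,whs2), truck_at(t3,whs2)}, require {in(p3,t1), truck_at(t1,whs2)}
    → {in(p3,t1), pkg_at(p1,whs2), truck_at(t1,whs2), truck_at(t3,whs2)}
  through step 2 (drive(t3,hub,whs2)): drop {truck_at(t3,whs2)}, keep {in(p3,t1), pkg_at(p1,whs2), truck_at(t1,whs2)}, require {truck_at(t3,hub)}
    → {in(p3,t1), pkg_at(p1,whs2), truck_at(t1,whs2), truck_at(t3,hub)}
  through step 1 (drive(t3,depot,hub)): drop {truck_at(t3,hub)}, keep {in(p3,t1), pkg_at(p1,whs2), truck_at(t1,whs2)}, require {truck_at(t3,depot)}
    → {in(p3,t1), pkg_at(p1,whs2), truck_at(t1,whs2), truck_at(t3,depot)}

== RESULT ==
["in(p3,t1)", "pkg_at(p1,whs2)", "truck_at(t1,whs2)", "truck_at(t3,depot)"]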